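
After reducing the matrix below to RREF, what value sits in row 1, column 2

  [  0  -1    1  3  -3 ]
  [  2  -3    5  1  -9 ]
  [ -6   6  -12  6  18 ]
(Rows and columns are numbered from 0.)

-1

ρ1 <-> ρ2
  [  2  -3    5  1  -9 ]
  [  0  -1    1  3  -3 ]
  [ -6   6  -12  6  18 ]
ρ1 -> 1/2·ρ1
  [  1  -3/2  5/2  1/2  -9/2 ]
  [  0    -1    1    3    -3 ]
  [ -6     6  -12    6    18 ]
ρ3 -> ρ3 + 6·ρ1
  [ 1  -3/2  5/2  1/2  -9/2 ]
  [ 0    -1    1    3    -3 ]
  [ 0    -3    3    9    -9 ]
ρ2 -> -1·ρ2
  [ 1  -3/2  5/2  1/2  -9/2 ]
  [ 0     1   -1   -3     3 ]
  [ 0    -3    3    9    -9 ]
ρ3 -> ρ3 + 3·ρ2
  [ 1  -3/2  5/2  1/2  -9/2 ]
  [ 0     1   -1   -3     3 ]
  [ 0     0    0    0     0 ]
ρ1 -> ρ1 + 3/2·ρ2
  [ 1  0   1  -4  0 ]
  [ 0  1  -1  -3  3 ]
  [ 0  0   0   0  0 ]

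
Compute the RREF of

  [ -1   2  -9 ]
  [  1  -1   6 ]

Multiply R1 by -1.
Subtract R1 from R2.
Add 2 times R2 to R1.

[[1, 0, 3], [0, 1, -3]]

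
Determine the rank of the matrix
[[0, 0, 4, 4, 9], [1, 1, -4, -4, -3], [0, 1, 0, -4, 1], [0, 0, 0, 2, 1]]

R1 <=> R2
  [ 1  1  -4  -4  -3 ]
  [ 0  0   4   4   9 ]
  [ 0  1   0  -4   1 ]
  [ 0  0   0   2   1 ]
R2 <=> R3
  [ 1  1  -4  -4  -3 ]
  [ 0  1   0  -4   1 ]
  [ 0  0   4   4   9 ]
  [ 0  0   0   2   1 ]
R3 ← 1/4·R3
  [ 1  1  -4  -4   -3 ]
  [ 0  1   0  -4    1 ]
  [ 0  0   1   1  9/4 ]
  [ 0  0   0   2    1 ]
R4 ← 1/2·R4
  [ 1  1  -4  -4   -3 ]
  [ 0  1   0  -4    1 ]
  [ 0  0   1   1  9/4 ]
  [ 0  0   0   1  1/2 ]
R3 ← R3 − R4
  [ 1  1  -4  -4   -3 ]
  [ 0  1   0  -4    1 ]
  [ 0  0   1   0  7/4 ]
  [ 0  0   0   1  1/2 ]
R2 ← R2 + 4·R4
  [ 1  1  -4  -4   -3 ]
  [ 0  1   0   0    3 ]
  [ 0  0   1   0  7/4 ]
  [ 0  0   0   1  1/2 ]
R1 ← R1 + 4·R4
  [ 1  1  -4  0   -1 ]
  [ 0  1   0  0    3 ]
  [ 0  0   1  0  7/4 ]
  [ 0  0   0  1  1/2 ]
R1 ← R1 + 4·R3
  [ 1  1  0  0    6 ]
  [ 0  1  0  0    3 ]
  [ 0  0  1  0  7/4 ]
  [ 0  0  0  1  1/2 ]
R1 ← R1 − R2
  [ 1  0  0  0    3 ]
  [ 0  1  0  0    3 ]
  [ 0  0  1  0  7/4 ]
  [ 0  0  0  1  1/2 ]
The reduced form has 4 nonzero rows.

rank = 4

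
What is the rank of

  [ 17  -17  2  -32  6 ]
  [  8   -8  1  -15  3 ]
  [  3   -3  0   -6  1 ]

rank = 3

r1 -> 1/17·r1
  [ 1  -1  2/17  -32/17  6/17 ]
  [ 8  -8     1     -15     3 ]
  [ 3  -3     0      -6     1 ]
r2 -> r2 − 8·r1
  [ 1  -1  2/17  -32/17  6/17 ]
  [ 0   0  1/17    1/17  3/17 ]
  [ 3  -3     0      -6     1 ]
r3 -> r3 − 3·r1
  [ 1  -1   2/17  -32/17   6/17 ]
  [ 0   0   1/17    1/17   3/17 ]
  [ 0   0  -6/17   -6/17  -1/17 ]
r2 -> 17·r2
  [ 1  -1   2/17  -32/17   6/17 ]
  [ 0   0      1       1      3 ]
  [ 0   0  -6/17   -6/17  -1/17 ]
r3 -> r3 + 6/17·r2
  [ 1  -1  2/17  -32/17  6/17 ]
  [ 0   0     1       1     3 ]
  [ 0   0     0       0     1 ]
r2 -> r2 − 3·r3
  [ 1  -1  2/17  -32/17  6/17 ]
  [ 0   0     1       1     0 ]
  [ 0   0     0       0     1 ]
r1 -> r1 − 6/17·r3
  [ 1  -1  2/17  -32/17  0 ]
  [ 0   0     1       1  0 ]
  [ 0   0     0       0  1 ]
r1 -> r1 − 2/17·r2
  [ 1  -1  0  -2  0 ]
  [ 0   0  1   1  0 ]
  [ 0   0  0   0  1 ]
The reduced form has 3 nonzero rows.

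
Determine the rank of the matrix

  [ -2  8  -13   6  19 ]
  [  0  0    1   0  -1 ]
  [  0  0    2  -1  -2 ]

R1 → -1/2·R1
  [ 1  -4  13/2  -3  -19/2 ]
  [ 0   0     1   0     -1 ]
  [ 0   0     2  -1     -2 ]
R3 → R3 − 2·R2
  [ 1  -4  13/2  -3  -19/2 ]
  [ 0   0     1   0     -1 ]
  [ 0   0     0  -1      0 ]
R3 → -1·R3
  [ 1  -4  13/2  -3  -19/2 ]
  [ 0   0     1   0     -1 ]
  [ 0   0     0   1      0 ]
R1 → R1 + 3·R3
  [ 1  -4  13/2  0  -19/2 ]
  [ 0   0     1  0     -1 ]
  [ 0   0     0  1      0 ]
R1 → R1 − 13/2·R2
  [ 1  -4  0  0  -3 ]
  [ 0   0  1  0  -1 ]
  [ 0   0  0  1   0 ]
The reduced form has 3 nonzero rows.

rank = 3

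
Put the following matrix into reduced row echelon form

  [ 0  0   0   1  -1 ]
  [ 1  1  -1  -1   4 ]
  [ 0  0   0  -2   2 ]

R1 <=> R2
  [ 1  1  -1  -1   4 ]
  [ 0  0   0   1  -1 ]
  [ 0  0   0  -2   2 ]
R3 ← R3 + 2·R2
  [ 1  1  -1  -1   4 ]
  [ 0  0   0   1  -1 ]
  [ 0  0   0   0   0 ]
R1 ← R1 + R2
  [ 1  1  -1  0   3 ]
  [ 0  0   0  1  -1 ]
  [ 0  0   0  0   0 ]

[[1, 1, -1, 0, 3], [0, 0, 0, 1, -1], [0, 0, 0, 0, 0]]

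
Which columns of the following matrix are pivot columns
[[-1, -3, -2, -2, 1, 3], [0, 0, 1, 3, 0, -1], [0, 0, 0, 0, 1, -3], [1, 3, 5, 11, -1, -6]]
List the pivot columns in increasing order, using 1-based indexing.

ρ1 → -1·ρ1
  [ 1  3  2   2  -1  -3 ]
  [ 0  0  1   3   0  -1 ]
  [ 0  0  0   0   1  -3 ]
  [ 1  3  5  11  -1  -6 ]
ρ4 → ρ4 − ρ1
  [ 1  3  2  2  -1  -3 ]
  [ 0  0  1  3   0  -1 ]
  [ 0  0  0  0   1  -3 ]
  [ 0  0  3  9   0  -3 ]
ρ4 → ρ4 − 3·ρ2
  [ 1  3  2  2  -1  -3 ]
  [ 0  0  1  3   0  -1 ]
  [ 0  0  0  0   1  -3 ]
  [ 0  0  0  0   0   0 ]
ρ1 → ρ1 + ρ3
  [ 1  3  2  2  0  -6 ]
  [ 0  0  1  3  0  -1 ]
  [ 0  0  0  0  1  -3 ]
  [ 0  0  0  0  0   0 ]
ρ1 → ρ1 − 2·ρ2
  [ 1  3  0  -4  0  -4 ]
  [ 0  0  1   3  0  -1 ]
  [ 0  0  0   0  1  -3 ]
  [ 0  0  0   0  0   0 ]
Pivot columns are the columns containing a leading 1.

1, 3, 5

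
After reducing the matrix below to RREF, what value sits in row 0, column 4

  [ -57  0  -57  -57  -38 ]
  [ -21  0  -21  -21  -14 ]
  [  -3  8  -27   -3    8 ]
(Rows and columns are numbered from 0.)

2/3

ρ1 → -1/57·ρ1
  [   1  0    1    1  2/3 ]
  [ -21  0  -21  -21  -14 ]
  [  -3  8  -27   -3    8 ]
ρ2 → ρ2 + 21·ρ1
  [  1  0    1   1  2/3 ]
  [  0  0    0   0    0 ]
  [ -3  8  -27  -3    8 ]
ρ3 → ρ3 + 3·ρ1
  [ 1  0    1  1  2/3 ]
  [ 0  0    0  0    0 ]
  [ 0  8  -24  0   10 ]
ρ2 ↔ ρ3
  [ 1  0    1  1  2/3 ]
  [ 0  8  -24  0   10 ]
  [ 0  0    0  0    0 ]
ρ2 → 1/8·ρ2
  [ 1  0   1  1  2/3 ]
  [ 0  1  -3  0  5/4 ]
  [ 0  0   0  0    0 ]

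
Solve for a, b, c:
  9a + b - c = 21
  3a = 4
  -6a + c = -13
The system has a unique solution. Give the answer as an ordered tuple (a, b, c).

Form the augmented matrix and row-reduce:
  [  9  1  -1  |   21 ]
  [  3  0   0  |    4 ]
  [ -6  0   1  |  -13 ]
R1 := 1/9·R1
  [  1  1/9  -1/9  |  7/3 ]
  [  3    0     0  |    4 ]
  [ -6    0     1  |  -13 ]
R2 := R2 − 3·R1
  [  1   1/9  -1/9  |  7/3 ]
  [  0  -1/3   1/3  |   -3 ]
  [ -6     0     1  |  -13 ]
R3 := R3 + 6·R1
  [ 1   1/9  -1/9  |  7/3 ]
  [ 0  -1/3   1/3  |   -3 ]
  [ 0   2/3   1/3  |    1 ]
R2 := -3·R2
  [ 1  1/9  -1/9  |  7/3 ]
  [ 0    1    -1  |    9 ]
  [ 0  2/3   1/3  |    1 ]
R3 := R3 − 2/3·R2
  [ 1  1/9  -1/9  |  7/3 ]
  [ 0    1    -1  |    9 ]
  [ 0    0     1  |   -5 ]
R2 := R2 + R3
  [ 1  1/9  -1/9  |  7/3 ]
  [ 0    1     0  |    4 ]
  [ 0    0     1  |   -5 ]
R1 := R1 + 1/9·R3
  [ 1  1/9  0  |  16/9 ]
  [ 0    1  0  |     4 ]
  [ 0    0  1  |    -5 ]
R1 := R1 − 1/9·R2
  [ 1  0  0  |  4/3 ]
  [ 0  1  0  |    4 ]
  [ 0  0  1  |   -5 ]
Reading off the last column: a = 4/3, b = 4, c = -5.

(4/3, 4, -5)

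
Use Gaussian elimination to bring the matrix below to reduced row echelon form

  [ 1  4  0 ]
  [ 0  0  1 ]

[[1, 4, 0], [0, 0, 1]]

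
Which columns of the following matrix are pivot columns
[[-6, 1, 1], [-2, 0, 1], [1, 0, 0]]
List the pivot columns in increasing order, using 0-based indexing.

0, 1, 2

r1 -> -1/6·r1
  [  1  -1/6  -1/6 ]
  [ -2     0     1 ]
  [  1     0     0 ]
r2 -> r2 + 2·r1
  [ 1  -1/6  -1/6 ]
  [ 0  -1/3   2/3 ]
  [ 1     0     0 ]
r3 -> r3 − r1
  [ 1  -1/6  -1/6 ]
  [ 0  -1/3   2/3 ]
  [ 0   1/6   1/6 ]
r2 -> -3·r2
  [ 1  -1/6  -1/6 ]
  [ 0     1    -2 ]
  [ 0   1/6   1/6 ]
r3 -> r3 − 1/6·r2
  [ 1  -1/6  -1/6 ]
  [ 0     1    -2 ]
  [ 0     0   1/2 ]
r3 -> 2·r3
  [ 1  -1/6  -1/6 ]
  [ 0     1    -2 ]
  [ 0     0     1 ]
r2 -> r2 + 2·r3
  [ 1  -1/6  -1/6 ]
  [ 0     1     0 ]
  [ 0     0     1 ]
r1 -> r1 + 1/6·r3
  [ 1  -1/6  0 ]
  [ 0     1  0 ]
  [ 0     0  1 ]
r1 -> r1 + 1/6·r2
  [ 1  0  0 ]
  [ 0  1  0 ]
  [ 0  0  1 ]
Pivot columns are the columns containing a leading 1.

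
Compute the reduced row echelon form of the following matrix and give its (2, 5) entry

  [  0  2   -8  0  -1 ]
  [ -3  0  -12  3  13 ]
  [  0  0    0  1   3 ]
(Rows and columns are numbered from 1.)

R1 <-> R2
  [ -3  0  -12  3  13 ]
  [  0  2   -8  0  -1 ]
  [  0  0    0  1   3 ]
R1 -> -1/3·R1
  [ 1  0   4  -1  -13/3 ]
  [ 0  2  -8   0     -1 ]
  [ 0  0   0   1      3 ]
R2 -> 1/2·R2
  [ 1  0   4  -1  -13/3 ]
  [ 0  1  -4   0   -1/2 ]
  [ 0  0   0   1      3 ]
R1 -> R1 + R3
  [ 1  0   4  0  -4/3 ]
  [ 0  1  -4  0  -1/2 ]
  [ 0  0   0  1     3 ]

-1/2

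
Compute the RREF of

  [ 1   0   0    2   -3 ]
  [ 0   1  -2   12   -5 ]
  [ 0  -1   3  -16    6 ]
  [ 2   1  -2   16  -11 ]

[[1, 0, 0, 2, -3], [0, 1, 0, 4, -3], [0, 0, 1, -4, 1], [0, 0, 0, 0, 0]]

ρ4 -> ρ4 − 2·ρ1
  [ 1   0   0    2  -3 ]
  [ 0   1  -2   12  -5 ]
  [ 0  -1   3  -16   6 ]
  [ 0   1  -2   12  -5 ]
ρ3 -> ρ3 + ρ2
  [ 1  0   0   2  -3 ]
  [ 0  1  -2  12  -5 ]
  [ 0  0   1  -4   1 ]
  [ 0  1  -2  12  -5 ]
ρ4 -> ρ4 − ρ2
  [ 1  0   0   2  -3 ]
  [ 0  1  -2  12  -5 ]
  [ 0  0   1  -4   1 ]
  [ 0  0   0   0   0 ]
ρ2 -> ρ2 + 2·ρ3
  [ 1  0  0   2  -3 ]
  [ 0  1  0   4  -3 ]
  [ 0  0  1  -4   1 ]
  [ 0  0  0   0   0 ]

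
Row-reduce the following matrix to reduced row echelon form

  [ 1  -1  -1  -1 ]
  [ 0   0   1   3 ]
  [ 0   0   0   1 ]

[[1, -1, 0, 0], [0, 0, 1, 0], [0, 0, 0, 1]]

Subtract 3 times R3 from R2.
  [ 1  -1  -1  -1 ]
  [ 0   0   1   0 ]
  [ 0   0   0   1 ]
Add R3 to R1.
  [ 1  -1  -1  0 ]
  [ 0   0   1  0 ]
  [ 0   0   0  1 ]
Add R2 to R1.
  [ 1  -1  0  0 ]
  [ 0   0  1  0 ]
  [ 0   0  0  1 ]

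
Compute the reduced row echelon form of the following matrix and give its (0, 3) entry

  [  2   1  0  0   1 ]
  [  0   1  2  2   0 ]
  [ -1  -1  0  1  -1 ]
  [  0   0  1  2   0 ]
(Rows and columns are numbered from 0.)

R1 := 1/2·R1
  [  1  1/2  0  0  1/2 ]
  [  0    1  2  2    0 ]
  [ -1   -1  0  1   -1 ]
  [  0    0  1  2    0 ]
R3 := R3 + R1
  [ 1   1/2  0  0   1/2 ]
  [ 0     1  2  2     0 ]
  [ 0  -1/2  0  1  -1/2 ]
  [ 0     0  1  2     0 ]
R3 := R3 + 1/2·R2
  [ 1  1/2  0  0   1/2 ]
  [ 0    1  2  2     0 ]
  [ 0    0  1  2  -1/2 ]
  [ 0    0  1  2     0 ]
R4 := R4 − R3
  [ 1  1/2  0  0   1/2 ]
  [ 0    1  2  2     0 ]
  [ 0    0  1  2  -1/2 ]
  [ 0    0  0  0   1/2 ]
R4 := 2·R4
  [ 1  1/2  0  0   1/2 ]
  [ 0    1  2  2     0 ]
  [ 0    0  1  2  -1/2 ]
  [ 0    0  0  0     1 ]
R3 := R3 + 1/2·R4
  [ 1  1/2  0  0  1/2 ]
  [ 0    1  2  2    0 ]
  [ 0    0  1  2    0 ]
  [ 0    0  0  0    1 ]
R1 := R1 − 1/2·R4
  [ 1  1/2  0  0  0 ]
  [ 0    1  2  2  0 ]
  [ 0    0  1  2  0 ]
  [ 0    0  0  0  1 ]
R2 := R2 − 2·R3
  [ 1  1/2  0   0  0 ]
  [ 0    1  0  -2  0 ]
  [ 0    0  1   2  0 ]
  [ 0    0  0   0  1 ]
R1 := R1 − 1/2·R2
  [ 1  0  0   1  0 ]
  [ 0  1  0  -2  0 ]
  [ 0  0  1   2  0 ]
  [ 0  0  0   0  1 ]

1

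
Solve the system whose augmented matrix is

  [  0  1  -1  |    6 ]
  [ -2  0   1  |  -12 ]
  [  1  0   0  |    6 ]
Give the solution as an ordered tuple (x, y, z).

(6, 6, 0)

Swap ρ1 and ρ2.
  [ -2  0   1  |  -12 ]
  [  0  1  -1  |    6 ]
  [  1  0   0  |    6 ]
Multiply ρ1 by -1/2.
  [ 1  0  -1/2  |  6 ]
  [ 0  1    -1  |  6 ]
  [ 1  0     0  |  6 ]
Subtract ρ1 from ρ3.
  [ 1  0  -1/2  |  6 ]
  [ 0  1    -1  |  6 ]
  [ 0  0   1/2  |  0 ]
Multiply ρ3 by 2.
  [ 1  0  -1/2  |  6 ]
  [ 0  1    -1  |  6 ]
  [ 0  0     1  |  0 ]
Add ρ3 to ρ2.
  [ 1  0  -1/2  |  6 ]
  [ 0  1     0  |  6 ]
  [ 0  0     1  |  0 ]
Add 1/2 times ρ3 to ρ1.
  [ 1  0  0  |  6 ]
  [ 0  1  0  |  6 ]
  [ 0  0  1  |  0 ]
Reading off the last column: x = 6, y = 6, z = 0.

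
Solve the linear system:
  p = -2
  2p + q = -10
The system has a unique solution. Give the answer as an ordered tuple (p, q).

Form the augmented matrix and row-reduce:
  [ 1  0  |   -2 ]
  [ 2  1  |  -10 ]
R2 := R2 − 2·R1
  [ 1  0  |  -2 ]
  [ 0  1  |  -6 ]
Reading off the last column: p = -2, q = -6.

(-2, -6)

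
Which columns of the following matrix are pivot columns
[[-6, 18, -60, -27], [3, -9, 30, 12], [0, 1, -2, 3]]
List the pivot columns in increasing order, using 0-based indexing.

0, 1, 3

R1 -> -1/6·R1
  [ 1  -3  10  9/2 ]
  [ 3  -9  30   12 ]
  [ 0   1  -2    3 ]
R2 -> R2 − 3·R1
  [ 1  -3  10   9/2 ]
  [ 0   0   0  -3/2 ]
  [ 0   1  -2     3 ]
R2 <-> R3
  [ 1  -3  10   9/2 ]
  [ 0   1  -2     3 ]
  [ 0   0   0  -3/2 ]
R3 -> -2/3·R3
  [ 1  -3  10  9/2 ]
  [ 0   1  -2    3 ]
  [ 0   0   0    1 ]
R2 -> R2 − 3·R3
  [ 1  -3  10  9/2 ]
  [ 0   1  -2    0 ]
  [ 0   0   0    1 ]
R1 -> R1 − 9/2·R3
  [ 1  -3  10  0 ]
  [ 0   1  -2  0 ]
  [ 0   0   0  1 ]
R1 -> R1 + 3·R2
  [ 1  0   4  0 ]
  [ 0  1  -2  0 ]
  [ 0  0   0  1 ]
Pivot columns are the columns containing a leading 1.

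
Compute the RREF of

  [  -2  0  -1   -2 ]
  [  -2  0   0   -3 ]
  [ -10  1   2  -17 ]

[[1, 0, 0, 3/2], [0, 1, 0, 0], [0, 0, 1, -1]]

R1 ← -1/2·R1
  [   1  0  1/2    1 ]
  [  -2  0    0   -3 ]
  [ -10  1    2  -17 ]
R2 ← R2 + 2·R1
  [   1  0  1/2    1 ]
  [   0  0    1   -1 ]
  [ -10  1    2  -17 ]
R3 ← R3 + 10·R1
  [ 1  0  1/2   1 ]
  [ 0  0    1  -1 ]
  [ 0  1    7  -7 ]
R2 ↔ R3
  [ 1  0  1/2   1 ]
  [ 0  1    7  -7 ]
  [ 0  0    1  -1 ]
R2 ← R2 − 7·R3
  [ 1  0  1/2   1 ]
  [ 0  1    0   0 ]
  [ 0  0    1  -1 ]
R1 ← R1 − 1/2·R3
  [ 1  0  0  3/2 ]
  [ 0  1  0    0 ]
  [ 0  0  1   -1 ]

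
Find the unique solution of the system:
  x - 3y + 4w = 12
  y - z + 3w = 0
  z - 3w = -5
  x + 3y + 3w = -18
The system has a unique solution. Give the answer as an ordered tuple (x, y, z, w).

(-3, -5, -5, 0)

Form the augmented matrix and row-reduce:
  [ 1  -3   0   4  |   12 ]
  [ 0   1  -1   3  |    0 ]
  [ 0   0   1  -3  |   -5 ]
  [ 1   3   0   3  |  -18 ]
R4 ← R4 − R1
  [ 1  -3   0   4  |   12 ]
  [ 0   1  -1   3  |    0 ]
  [ 0   0   1  -3  |   -5 ]
  [ 0   6   0  -1  |  -30 ]
R4 ← R4 − 6·R2
  [ 1  -3   0    4  |   12 ]
  [ 0   1  -1    3  |    0 ]
  [ 0   0   1   -3  |   -5 ]
  [ 0   0   6  -19  |  -30 ]
R4 ← R4 − 6·R3
  [ 1  -3   0   4  |  12 ]
  [ 0   1  -1   3  |   0 ]
  [ 0   0   1  -3  |  -5 ]
  [ 0   0   0  -1  |   0 ]
R4 ← -1·R4
  [ 1  -3   0   4  |  12 ]
  [ 0   1  -1   3  |   0 ]
  [ 0   0   1  -3  |  -5 ]
  [ 0   0   0   1  |   0 ]
R3 ← R3 + 3·R4
  [ 1  -3   0  4  |  12 ]
  [ 0   1  -1  3  |   0 ]
  [ 0   0   1  0  |  -5 ]
  [ 0   0   0  1  |   0 ]
R2 ← R2 − 3·R4
  [ 1  -3   0  4  |  12 ]
  [ 0   1  -1  0  |   0 ]
  [ 0   0   1  0  |  -5 ]
  [ 0   0   0  1  |   0 ]
R1 ← R1 − 4·R4
  [ 1  -3   0  0  |  12 ]
  [ 0   1  -1  0  |   0 ]
  [ 0   0   1  0  |  -5 ]
  [ 0   0   0  1  |   0 ]
R2 ← R2 + R3
  [ 1  -3  0  0  |  12 ]
  [ 0   1  0  0  |  -5 ]
  [ 0   0  1  0  |  -5 ]
  [ 0   0  0  1  |   0 ]
R1 ← R1 + 3·R2
  [ 1  0  0  0  |  -3 ]
  [ 0  1  0  0  |  -5 ]
  [ 0  0  1  0  |  -5 ]
  [ 0  0  0  1  |   0 ]
Reading off the last column: x = -3, y = -5, z = -5, w = 0.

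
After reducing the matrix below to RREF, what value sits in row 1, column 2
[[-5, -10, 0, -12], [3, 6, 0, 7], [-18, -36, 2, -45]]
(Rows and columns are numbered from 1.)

R1 ← -1/5·R1
  [   1    2  0  12/5 ]
  [   3    6  0     7 ]
  [ -18  -36  2   -45 ]
R2 ← R2 − 3·R1
  [   1    2  0  12/5 ]
  [   0    0  0  -1/5 ]
  [ -18  -36  2   -45 ]
R3 ← R3 + 18·R1
  [ 1  2  0  12/5 ]
  [ 0  0  0  -1/5 ]
  [ 0  0  2  -9/5 ]
R2 <-> R3
  [ 1  2  0  12/5 ]
  [ 0  0  2  -9/5 ]
  [ 0  0  0  -1/5 ]
R2 ← 1/2·R2
  [ 1  2  0   12/5 ]
  [ 0  0  1  -9/10 ]
  [ 0  0  0   -1/5 ]
R3 ← -5·R3
  [ 1  2  0   12/5 ]
  [ 0  0  1  -9/10 ]
  [ 0  0  0      1 ]
R2 ← R2 + 9/10·R3
  [ 1  2  0  12/5 ]
  [ 0  0  1     0 ]
  [ 0  0  0     1 ]
R1 ← R1 − 12/5·R3
  [ 1  2  0  0 ]
  [ 0  0  1  0 ]
  [ 0  0  0  1 ]

2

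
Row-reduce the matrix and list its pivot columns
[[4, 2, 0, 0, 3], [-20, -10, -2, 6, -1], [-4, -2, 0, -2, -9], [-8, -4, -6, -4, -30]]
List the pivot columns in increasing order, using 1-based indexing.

1, 3, 4

R1 → 1/4·R1
  [   1  1/2   0   0  3/4 ]
  [ -20  -10  -2   6   -1 ]
  [  -4   -2   0  -2   -9 ]
  [  -8   -4  -6  -4  -30 ]
R2 → R2 + 20·R1
  [  1  1/2   0   0  3/4 ]
  [  0    0  -2   6   14 ]
  [ -4   -2   0  -2   -9 ]
  [ -8   -4  -6  -4  -30 ]
R3 → R3 + 4·R1
  [  1  1/2   0   0  3/4 ]
  [  0    0  -2   6   14 ]
  [  0    0   0  -2   -6 ]
  [ -8   -4  -6  -4  -30 ]
R4 → R4 + 8·R1
  [ 1  1/2   0   0  3/4 ]
  [ 0    0  -2   6   14 ]
  [ 0    0   0  -2   -6 ]
  [ 0    0  -6  -4  -24 ]
R2 → -1/2·R2
  [ 1  1/2   0   0  3/4 ]
  [ 0    0   1  -3   -7 ]
  [ 0    0   0  -2   -6 ]
  [ 0    0  -6  -4  -24 ]
R4 → R4 + 6·R2
  [ 1  1/2  0    0  3/4 ]
  [ 0    0  1   -3   -7 ]
  [ 0    0  0   -2   -6 ]
  [ 0    0  0  -22  -66 ]
R3 → -1/2·R3
  [ 1  1/2  0    0  3/4 ]
  [ 0    0  1   -3   -7 ]
  [ 0    0  0    1    3 ]
  [ 0    0  0  -22  -66 ]
R4 → R4 + 22·R3
  [ 1  1/2  0   0  3/4 ]
  [ 0    0  1  -3   -7 ]
  [ 0    0  0   1    3 ]
  [ 0    0  0   0    0 ]
R2 → R2 + 3·R3
  [ 1  1/2  0  0  3/4 ]
  [ 0    0  1  0    2 ]
  [ 0    0  0  1    3 ]
  [ 0    0  0  0    0 ]
Pivot columns are the columns containing a leading 1.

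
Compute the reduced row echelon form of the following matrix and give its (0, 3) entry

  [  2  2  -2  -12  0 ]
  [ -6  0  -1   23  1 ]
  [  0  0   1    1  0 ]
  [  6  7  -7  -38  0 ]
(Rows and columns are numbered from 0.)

Multiply R1 by 1/2.
  [  1  1  -1   -6  0 ]
  [ -6  0  -1   23  1 ]
  [  0  0   1    1  0 ]
  [  6  7  -7  -38  0 ]
Add 6 times R1 to R2.
  [ 1  1  -1   -6  0 ]
  [ 0  6  -7  -13  1 ]
  [ 0  0   1    1  0 ]
  [ 6  7  -7  -38  0 ]
Subtract 6 times R1 from R4.
  [ 1  1  -1   -6  0 ]
  [ 0  6  -7  -13  1 ]
  [ 0  0   1    1  0 ]
  [ 0  1  -1   -2  0 ]
Multiply R2 by 1/6.
  [ 1  1    -1     -6    0 ]
  [ 0  1  -7/6  -13/6  1/6 ]
  [ 0  0     1      1    0 ]
  [ 0  1    -1     -2    0 ]
Subtract R2 from R4.
  [ 1  1    -1     -6     0 ]
  [ 0  1  -7/6  -13/6   1/6 ]
  [ 0  0     1      1     0 ]
  [ 0  0   1/6    1/6  -1/6 ]
Subtract 1/6 times R3 from R4.
  [ 1  1    -1     -6     0 ]
  [ 0  1  -7/6  -13/6   1/6 ]
  [ 0  0     1      1     0 ]
  [ 0  0     0      0  -1/6 ]
Multiply R4 by -6.
  [ 1  1    -1     -6    0 ]
  [ 0  1  -7/6  -13/6  1/6 ]
  [ 0  0     1      1    0 ]
  [ 0  0     0      0    1 ]
Subtract 1/6 times R4 from R2.
  [ 1  1    -1     -6  0 ]
  [ 0  1  -7/6  -13/6  0 ]
  [ 0  0     1      1  0 ]
  [ 0  0     0      0  1 ]
Add 7/6 times R3 to R2.
  [ 1  1  -1  -6  0 ]
  [ 0  1   0  -1  0 ]
  [ 0  0   1   1  0 ]
  [ 0  0   0   0  1 ]
Add R3 to R1.
  [ 1  1  0  -5  0 ]
  [ 0  1  0  -1  0 ]
  [ 0  0  1   1  0 ]
  [ 0  0  0   0  1 ]
Subtract R2 from R1.
  [ 1  0  0  -4  0 ]
  [ 0  1  0  -1  0 ]
  [ 0  0  1   1  0 ]
  [ 0  0  0   0  1 ]

-4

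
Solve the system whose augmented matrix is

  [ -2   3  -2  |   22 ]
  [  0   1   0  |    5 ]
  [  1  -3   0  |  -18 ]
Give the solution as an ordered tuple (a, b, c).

Multiply R1 by -1/2.
  [ 1  -3/2  1  |  -11 ]
  [ 0     1  0  |    5 ]
  [ 1    -3  0  |  -18 ]
Subtract R1 from R3.
  [ 1  -3/2   1  |  -11 ]
  [ 0     1   0  |    5 ]
  [ 0  -3/2  -1  |   -7 ]
Add 3/2 times R2 to R3.
  [ 1  -3/2   1  |  -11 ]
  [ 0     1   0  |    5 ]
  [ 0     0  -1  |  1/2 ]
Multiply R3 by -1.
  [ 1  -3/2  1  |   -11 ]
  [ 0     1  0  |     5 ]
  [ 0     0  1  |  -1/2 ]
Subtract R3 from R1.
  [ 1  -3/2  0  |  -21/2 ]
  [ 0     1  0  |      5 ]
  [ 0     0  1  |   -1/2 ]
Add 3/2 times R2 to R1.
  [ 1  0  0  |    -3 ]
  [ 0  1  0  |     5 ]
  [ 0  0  1  |  -1/2 ]
Reading off the last column: a = -3, b = 5, c = -1/2.

(-3, 5, -1/2)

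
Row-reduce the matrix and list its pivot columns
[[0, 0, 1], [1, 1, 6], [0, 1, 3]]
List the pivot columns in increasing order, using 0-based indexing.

0, 1, 2

R1 <-> R2
R2 <-> R3
R2 → R2 − 3·R3
R1 → R1 − 6·R3
R1 → R1 − R2
Pivot columns are the columns containing a leading 1.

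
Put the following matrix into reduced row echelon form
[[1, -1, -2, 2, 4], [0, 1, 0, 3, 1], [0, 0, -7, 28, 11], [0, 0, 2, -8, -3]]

[[1, 0, 0, -3, 0], [0, 1, 0, 3, 0], [0, 0, 1, -4, 0], [0, 0, 0, 0, 1]]

R3 -> -1/7·R3
  [ 1  -1  -2   2      4 ]
  [ 0   1   0   3      1 ]
  [ 0   0   1  -4  -11/7 ]
  [ 0   0   2  -8     -3 ]
R4 -> R4 − 2·R3
  [ 1  -1  -2   2      4 ]
  [ 0   1   0   3      1 ]
  [ 0   0   1  -4  -11/7 ]
  [ 0   0   0   0    1/7 ]
R4 -> 7·R4
  [ 1  -1  -2   2      4 ]
  [ 0   1   0   3      1 ]
  [ 0   0   1  -4  -11/7 ]
  [ 0   0   0   0      1 ]
R3 -> R3 + 11/7·R4
  [ 1  -1  -2   2  4 ]
  [ 0   1   0   3  1 ]
  [ 0   0   1  -4  0 ]
  [ 0   0   0   0  1 ]
R2 -> R2 − R4
  [ 1  -1  -2   2  4 ]
  [ 0   1   0   3  0 ]
  [ 0   0   1  -4  0 ]
  [ 0   0   0   0  1 ]
R1 -> R1 − 4·R4
  [ 1  -1  -2   2  0 ]
  [ 0   1   0   3  0 ]
  [ 0   0   1  -4  0 ]
  [ 0   0   0   0  1 ]
R1 -> R1 + 2·R3
  [ 1  -1  0  -6  0 ]
  [ 0   1  0   3  0 ]
  [ 0   0  1  -4  0 ]
  [ 0   0  0   0  1 ]
R1 -> R1 + R2
  [ 1  0  0  -3  0 ]
  [ 0  1  0   3  0 ]
  [ 0  0  1  -4  0 ]
  [ 0  0  0   0  1 ]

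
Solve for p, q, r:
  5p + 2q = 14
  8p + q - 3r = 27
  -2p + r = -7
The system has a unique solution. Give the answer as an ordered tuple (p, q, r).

(2, 2, -3)

Form the augmented matrix and row-reduce:
  [  5  2   0  |  14 ]
  [  8  1  -3  |  27 ]
  [ -2  0   1  |  -7 ]
Multiply R1 by 1/5.
Subtract 8 times R1 from R2.
Add 2 times R1 to R3.
Multiply R2 by -5/11.
Subtract 4/5 times R2 from R3.
Multiply R3 by -11.
Subtract 15/11 times R3 from R2.
Subtract 2/5 times R2 from R1.
Reading off the last column: p = 2, q = 2, r = -3.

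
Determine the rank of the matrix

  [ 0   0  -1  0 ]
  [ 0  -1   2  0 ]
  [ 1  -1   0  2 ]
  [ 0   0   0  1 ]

rank = 4

Swap ρ1 and ρ3.
  [ 1  -1   0  2 ]
  [ 0  -1   2  0 ]
  [ 0   0  -1  0 ]
  [ 0   0   0  1 ]
Multiply ρ2 by -1.
  [ 1  -1   0  2 ]
  [ 0   1  -2  0 ]
  [ 0   0  -1  0 ]
  [ 0   0   0  1 ]
Multiply ρ3 by -1.
  [ 1  -1   0  2 ]
  [ 0   1  -2  0 ]
  [ 0   0   1  0 ]
  [ 0   0   0  1 ]
Subtract 2 times ρ4 from ρ1.
  [ 1  -1   0  0 ]
  [ 0   1  -2  0 ]
  [ 0   0   1  0 ]
  [ 0   0   0  1 ]
Add 2 times ρ3 to ρ2.
  [ 1  -1  0  0 ]
  [ 0   1  0  0 ]
  [ 0   0  1  0 ]
  [ 0   0  0  1 ]
Add ρ2 to ρ1.
  [ 1  0  0  0 ]
  [ 0  1  0  0 ]
  [ 0  0  1  0 ]
  [ 0  0  0  1 ]
The reduced form has 4 nonzero rows.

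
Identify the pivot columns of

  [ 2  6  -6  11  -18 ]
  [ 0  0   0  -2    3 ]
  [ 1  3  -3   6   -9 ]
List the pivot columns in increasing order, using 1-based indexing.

R1 ← 1/2·R1
  [ 1  3  -3  11/2  -9 ]
  [ 0  0   0    -2   3 ]
  [ 1  3  -3     6  -9 ]
R3 ← R3 − R1
  [ 1  3  -3  11/2  -9 ]
  [ 0  0   0    -2   3 ]
  [ 0  0   0   1/2   0 ]
R2 ← -1/2·R2
  [ 1  3  -3  11/2    -9 ]
  [ 0  0   0     1  -3/2 ]
  [ 0  0   0   1/2     0 ]
R3 ← R3 − 1/2·R2
  [ 1  3  -3  11/2    -9 ]
  [ 0  0   0     1  -3/2 ]
  [ 0  0   0     0   3/4 ]
R3 ← 4/3·R3
  [ 1  3  -3  11/2    -9 ]
  [ 0  0   0     1  -3/2 ]
  [ 0  0   0     0     1 ]
R2 ← R2 + 3/2·R3
  [ 1  3  -3  11/2  -9 ]
  [ 0  0   0     1   0 ]
  [ 0  0   0     0   1 ]
R1 ← R1 + 9·R3
  [ 1  3  -3  11/2  0 ]
  [ 0  0   0     1  0 ]
  [ 0  0   0     0  1 ]
R1 ← R1 − 11/2·R2
  [ 1  3  -3  0  0 ]
  [ 0  0   0  1  0 ]
  [ 0  0   0  0  1 ]
Pivot columns are the columns containing a leading 1.

1, 4, 5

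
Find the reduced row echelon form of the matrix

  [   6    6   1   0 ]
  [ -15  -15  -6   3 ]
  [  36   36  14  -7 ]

[[1, 1, 0, 0], [0, 0, 1, 0], [0, 0, 0, 1]]

Multiply ρ1 by 1/6.
  [   1    1  1/6   0 ]
  [ -15  -15   -6   3 ]
  [  36   36   14  -7 ]
Add 15 times ρ1 to ρ2.
  [  1   1   1/6   0 ]
  [  0   0  -7/2   3 ]
  [ 36  36    14  -7 ]
Subtract 36 times ρ1 from ρ3.
  [ 1  1   1/6   0 ]
  [ 0  0  -7/2   3 ]
  [ 0  0     8  -7 ]
Multiply ρ2 by -2/7.
  [ 1  1  1/6     0 ]
  [ 0  0    1  -6/7 ]
  [ 0  0    8    -7 ]
Subtract 8 times ρ2 from ρ3.
  [ 1  1  1/6     0 ]
  [ 0  0    1  -6/7 ]
  [ 0  0    0  -1/7 ]
Multiply ρ3 by -7.
  [ 1  1  1/6     0 ]
  [ 0  0    1  -6/7 ]
  [ 0  0    0     1 ]
Add 6/7 times ρ3 to ρ2.
  [ 1  1  1/6  0 ]
  [ 0  0    1  0 ]
  [ 0  0    0  1 ]
Subtract 1/6 times ρ2 from ρ1.
  [ 1  1  0  0 ]
  [ 0  0  1  0 ]
  [ 0  0  0  1 ]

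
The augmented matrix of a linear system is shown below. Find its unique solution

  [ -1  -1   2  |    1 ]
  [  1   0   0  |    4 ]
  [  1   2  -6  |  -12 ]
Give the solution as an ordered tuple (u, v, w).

R1 := -1·R1
R2 := R2 − R1
R3 := R3 − R1
R2 := -1·R2
R3 := R3 − R2
R3 := -1/2·R3
R2 := R2 + 2·R3
R1 := R1 + 2·R3
R1 := R1 − R2
Reading off the last column: u = 4, v = 1, w = 3.

(4, 1, 3)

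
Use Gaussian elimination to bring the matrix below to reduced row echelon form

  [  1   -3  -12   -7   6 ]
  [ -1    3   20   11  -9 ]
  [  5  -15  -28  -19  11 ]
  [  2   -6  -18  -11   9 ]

R2 → R2 + R1
R3 → R3 − 5·R1
R4 → R4 − 2·R1
R2 → 1/8·R2
R3 → R3 − 32·R2
R4 → R4 − 6·R2
R3 → -1/7·R3
R4 → R4 + 3/4·R3
R2 → R2 + 3/8·R3
R1 → R1 − 6·R3
R1 → R1 + 12·R2

[[1, -3, 0, -1, 0], [0, 0, 1, 1/2, 0], [0, 0, 0, 0, 1], [0, 0, 0, 0, 0]]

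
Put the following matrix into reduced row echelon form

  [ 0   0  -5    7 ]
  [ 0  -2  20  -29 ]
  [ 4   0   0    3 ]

R1 <-> R3
  [ 4   0   0    3 ]
  [ 0  -2  20  -29 ]
  [ 0   0  -5    7 ]
R1 -> 1/4·R1
  [ 1   0   0  3/4 ]
  [ 0  -2  20  -29 ]
  [ 0   0  -5    7 ]
R2 -> -1/2·R2
  [ 1  0    0   3/4 ]
  [ 0  1  -10  29/2 ]
  [ 0  0   -5     7 ]
R3 -> -1/5·R3
  [ 1  0    0   3/4 ]
  [ 0  1  -10  29/2 ]
  [ 0  0    1  -7/5 ]
R2 -> R2 + 10·R3
  [ 1  0  0   3/4 ]
  [ 0  1  0   1/2 ]
  [ 0  0  1  -7/5 ]

[[1, 0, 0, 3/4], [0, 1, 0, 1/2], [0, 0, 1, -7/5]]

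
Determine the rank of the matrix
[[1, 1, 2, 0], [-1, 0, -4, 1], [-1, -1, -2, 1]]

rank = 3

r2 := r2 + r1
  [  1   1   2  0 ]
  [  0   1  -2  1 ]
  [ -1  -1  -2  1 ]
r3 := r3 + r1
  [ 1  1   2  0 ]
  [ 0  1  -2  1 ]
  [ 0  0   0  1 ]
r2 := r2 − r3
  [ 1  1   2  0 ]
  [ 0  1  -2  0 ]
  [ 0  0   0  1 ]
r1 := r1 − r2
  [ 1  0   4  0 ]
  [ 0  1  -2  0 ]
  [ 0  0   0  1 ]
The reduced form has 3 nonzero rows.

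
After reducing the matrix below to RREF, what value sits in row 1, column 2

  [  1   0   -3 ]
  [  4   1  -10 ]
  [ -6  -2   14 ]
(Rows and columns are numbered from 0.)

ρ2 → ρ2 − 4·ρ1
ρ3 → ρ3 + 6·ρ1
ρ3 → ρ3 + 2·ρ2

2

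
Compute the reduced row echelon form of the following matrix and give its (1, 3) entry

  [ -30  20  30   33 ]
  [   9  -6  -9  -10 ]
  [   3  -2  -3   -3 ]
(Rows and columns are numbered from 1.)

R1 -> -1/30·R1
  [ 1  -2/3  -1  -11/10 ]
  [ 9    -6  -9     -10 ]
  [ 3    -2  -3      -3 ]
R2 -> R2 − 9·R1
  [ 1  -2/3  -1  -11/10 ]
  [ 0     0   0   -1/10 ]
  [ 3    -2  -3      -3 ]
R3 -> R3 − 3·R1
  [ 1  -2/3  -1  -11/10 ]
  [ 0     0   0   -1/10 ]
  [ 0     0   0    3/10 ]
R2 -> -10·R2
  [ 1  -2/3  -1  -11/10 ]
  [ 0     0   0       1 ]
  [ 0     0   0    3/10 ]
R3 -> R3 − 3/10·R2
  [ 1  -2/3  -1  -11/10 ]
  [ 0     0   0       1 ]
  [ 0     0   0       0 ]
R1 -> R1 + 11/10·R2
  [ 1  -2/3  -1  0 ]
  [ 0     0   0  1 ]
  [ 0     0   0  0 ]

-1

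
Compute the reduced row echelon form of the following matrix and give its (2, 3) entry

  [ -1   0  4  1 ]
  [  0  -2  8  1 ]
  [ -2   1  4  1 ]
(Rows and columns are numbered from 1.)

-4

ρ1 -> -1·ρ1
  [  1   0  -4  -1 ]
  [  0  -2   8   1 ]
  [ -2   1   4   1 ]
ρ3 -> ρ3 + 2·ρ1
  [ 1   0  -4  -1 ]
  [ 0  -2   8   1 ]
  [ 0   1  -4  -1 ]
ρ2 -> -1/2·ρ2
  [ 1  0  -4    -1 ]
  [ 0  1  -4  -1/2 ]
  [ 0  1  -4    -1 ]
ρ3 -> ρ3 − ρ2
  [ 1  0  -4    -1 ]
  [ 0  1  -4  -1/2 ]
  [ 0  0   0  -1/2 ]
ρ3 -> -2·ρ3
  [ 1  0  -4    -1 ]
  [ 0  1  -4  -1/2 ]
  [ 0  0   0     1 ]
ρ2 -> ρ2 + 1/2·ρ3
  [ 1  0  -4  -1 ]
  [ 0  1  -4   0 ]
  [ 0  0   0   1 ]
ρ1 -> ρ1 + ρ3
  [ 1  0  -4  0 ]
  [ 0  1  -4  0 ]
  [ 0  0   0  1 ]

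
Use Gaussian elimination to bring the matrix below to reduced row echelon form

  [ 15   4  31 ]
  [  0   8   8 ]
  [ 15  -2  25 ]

[[1, 0, 9/5], [0, 1, 1], [0, 0, 0]]

R1 → 1/15·R1
  [  1  4/15  31/15 ]
  [  0     8      8 ]
  [ 15    -2     25 ]
R3 → R3 − 15·R1
  [ 1  4/15  31/15 ]
  [ 0     8      8 ]
  [ 0    -6     -6 ]
R2 → 1/8·R2
  [ 1  4/15  31/15 ]
  [ 0     1      1 ]
  [ 0    -6     -6 ]
R3 → R3 + 6·R2
  [ 1  4/15  31/15 ]
  [ 0     1      1 ]
  [ 0     0      0 ]
R1 → R1 − 4/15·R2
  [ 1  0  9/5 ]
  [ 0  1    1 ]
  [ 0  0    0 ]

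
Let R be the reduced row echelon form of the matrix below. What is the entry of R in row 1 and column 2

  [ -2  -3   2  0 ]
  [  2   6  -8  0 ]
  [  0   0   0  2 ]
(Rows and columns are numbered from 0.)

R1 → -1/2·R1
  [ 1  3/2  -1  0 ]
  [ 2    6  -8  0 ]
  [ 0    0   0  2 ]
R2 → R2 − 2·R1
  [ 1  3/2  -1  0 ]
  [ 0    3  -6  0 ]
  [ 0    0   0  2 ]
R2 → 1/3·R2
  [ 1  3/2  -1  0 ]
  [ 0    1  -2  0 ]
  [ 0    0   0  2 ]
R3 → 1/2·R3
  [ 1  3/2  -1  0 ]
  [ 0    1  -2  0 ]
  [ 0    0   0  1 ]
R1 → R1 − 3/2·R2
  [ 1  0   2  0 ]
  [ 0  1  -2  0 ]
  [ 0  0   0  1 ]

-2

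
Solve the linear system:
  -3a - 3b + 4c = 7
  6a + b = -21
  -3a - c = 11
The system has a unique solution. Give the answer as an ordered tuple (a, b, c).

(-4, 3, 1)

Form the augmented matrix and row-reduce:
  [ -3  -3   4  |    7 ]
  [  6   1   0  |  -21 ]
  [ -3   0  -1  |   11 ]
R1 ← -1/3·R1
  [  1  1  -4/3  |  -7/3 ]
  [  6  1     0  |   -21 ]
  [ -3  0    -1  |    11 ]
R2 ← R2 − 6·R1
  [  1   1  -4/3  |  -7/3 ]
  [  0  -5     8  |    -7 ]
  [ -3   0    -1  |    11 ]
R3 ← R3 + 3·R1
  [ 1   1  -4/3  |  -7/3 ]
  [ 0  -5     8  |    -7 ]
  [ 0   3    -5  |     4 ]
R2 ← -1/5·R2
  [ 1  1  -4/3  |  -7/3 ]
  [ 0  1  -8/5  |   7/5 ]
  [ 0  3    -5  |     4 ]
R3 ← R3 − 3·R2
  [ 1  1  -4/3  |  -7/3 ]
  [ 0  1  -8/5  |   7/5 ]
  [ 0  0  -1/5  |  -1/5 ]
R3 ← -5·R3
  [ 1  1  -4/3  |  -7/3 ]
  [ 0  1  -8/5  |   7/5 ]
  [ 0  0     1  |     1 ]
R2 ← R2 + 8/5·R3
  [ 1  1  -4/3  |  -7/3 ]
  [ 0  1     0  |     3 ]
  [ 0  0     1  |     1 ]
R1 ← R1 + 4/3·R3
  [ 1  1  0  |  -1 ]
  [ 0  1  0  |   3 ]
  [ 0  0  1  |   1 ]
R1 ← R1 − R2
  [ 1  0  0  |  -4 ]
  [ 0  1  0  |   3 ]
  [ 0  0  1  |   1 ]
Reading off the last column: a = -4, b = 3, c = 1.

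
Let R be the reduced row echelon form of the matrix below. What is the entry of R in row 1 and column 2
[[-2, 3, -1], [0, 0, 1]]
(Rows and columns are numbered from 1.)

R1 ← -1/2·R1
R1 ← R1 − 1/2·R2

-3/2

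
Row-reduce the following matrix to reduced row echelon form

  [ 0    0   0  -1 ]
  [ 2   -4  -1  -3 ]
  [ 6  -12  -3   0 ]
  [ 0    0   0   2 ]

R1 <-> R2
  [ 2   -4  -1  -3 ]
  [ 0    0   0  -1 ]
  [ 6  -12  -3   0 ]
  [ 0    0   0   2 ]
R1 := 1/2·R1
  [ 1   -2  -1/2  -3/2 ]
  [ 0    0     0    -1 ]
  [ 6  -12    -3     0 ]
  [ 0    0     0     2 ]
R3 := R3 − 6·R1
  [ 1  -2  -1/2  -3/2 ]
  [ 0   0     0    -1 ]
  [ 0   0     0     9 ]
  [ 0   0     0     2 ]
R2 := -1·R2
  [ 1  -2  -1/2  -3/2 ]
  [ 0   0     0     1 ]
  [ 0   0     0     9 ]
  [ 0   0     0     2 ]
R3 := R3 − 9·R2
  [ 1  -2  -1/2  -3/2 ]
  [ 0   0     0     1 ]
  [ 0   0     0     0 ]
  [ 0   0     0     2 ]
R4 := R4 − 2·R2
  [ 1  -2  -1/2  -3/2 ]
  [ 0   0     0     1 ]
  [ 0   0     0     0 ]
  [ 0   0     0     0 ]
R1 := R1 + 3/2·R2
  [ 1  -2  -1/2  0 ]
  [ 0   0     0  1 ]
  [ 0   0     0  0 ]
  [ 0   0     0  0 ]

[[1, -2, -1/2, 0], [0, 0, 0, 1], [0, 0, 0, 0], [0, 0, 0, 0]]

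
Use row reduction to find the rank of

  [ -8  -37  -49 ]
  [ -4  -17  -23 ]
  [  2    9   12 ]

rank = 2

r1 -> -1/8·r1
  [  1  37/8  49/8 ]
  [ -4   -17   -23 ]
  [  2     9    12 ]
r2 -> r2 + 4·r1
  [ 1  37/8  49/8 ]
  [ 0   3/2   3/2 ]
  [ 2     9    12 ]
r3 -> r3 − 2·r1
  [ 1  37/8  49/8 ]
  [ 0   3/2   3/2 ]
  [ 0  -1/4  -1/4 ]
r2 -> 2/3·r2
  [ 1  37/8  49/8 ]
  [ 0     1     1 ]
  [ 0  -1/4  -1/4 ]
r3 -> r3 + 1/4·r2
  [ 1  37/8  49/8 ]
  [ 0     1     1 ]
  [ 0     0     0 ]
r1 -> r1 − 37/8·r2
  [ 1  0  3/2 ]
  [ 0  1    1 ]
  [ 0  0    0 ]
The reduced form has 2 nonzero rows.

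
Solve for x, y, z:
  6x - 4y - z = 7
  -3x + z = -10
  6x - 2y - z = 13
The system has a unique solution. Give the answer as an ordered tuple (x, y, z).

(3, 3, -1)

Form the augmented matrix and row-reduce:
  [  6  -4  -1  |    7 ]
  [ -3   0   1  |  -10 ]
  [  6  -2  -1  |   13 ]
r1 ← 1/6·r1
  [  1  -2/3  -1/6  |  7/6 ]
  [ -3     0     1  |  -10 ]
  [  6    -2    -1  |   13 ]
r2 ← r2 + 3·r1
  [ 1  -2/3  -1/6  |    7/6 ]
  [ 0    -2   1/2  |  -13/2 ]
  [ 6    -2    -1  |     13 ]
r3 ← r3 − 6·r1
  [ 1  -2/3  -1/6  |    7/6 ]
  [ 0    -2   1/2  |  -13/2 ]
  [ 0     2     0  |      6 ]
r2 ← -1/2·r2
  [ 1  -2/3  -1/6  |   7/6 ]
  [ 0     1  -1/4  |  13/4 ]
  [ 0     2     0  |     6 ]
r3 ← r3 − 2·r2
  [ 1  -2/3  -1/6  |   7/6 ]
  [ 0     1  -1/4  |  13/4 ]
  [ 0     0   1/2  |  -1/2 ]
r3 ← 2·r3
  [ 1  -2/3  -1/6  |   7/6 ]
  [ 0     1  -1/4  |  13/4 ]
  [ 0     0     1  |    -1 ]
r2 ← r2 + 1/4·r3
  [ 1  -2/3  -1/6  |  7/6 ]
  [ 0     1     0  |    3 ]
  [ 0     0     1  |   -1 ]
r1 ← r1 + 1/6·r3
  [ 1  -2/3  0  |   1 ]
  [ 0     1  0  |   3 ]
  [ 0     0  1  |  -1 ]
r1 ← r1 + 2/3·r2
  [ 1  0  0  |   3 ]
  [ 0  1  0  |   3 ]
  [ 0  0  1  |  -1 ]
Reading off the last column: x = 3, y = 3, z = -1.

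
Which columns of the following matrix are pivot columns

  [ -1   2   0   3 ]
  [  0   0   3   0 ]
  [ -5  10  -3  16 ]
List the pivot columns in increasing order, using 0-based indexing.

R1 → -1·R1
  [  1  -2   0  -3 ]
  [  0   0   3   0 ]
  [ -5  10  -3  16 ]
R3 → R3 + 5·R1
  [ 1  -2   0  -3 ]
  [ 0   0   3   0 ]
  [ 0   0  -3   1 ]
R2 → 1/3·R2
  [ 1  -2   0  -3 ]
  [ 0   0   1   0 ]
  [ 0   0  -3   1 ]
R3 → R3 + 3·R2
  [ 1  -2  0  -3 ]
  [ 0   0  1   0 ]
  [ 0   0  0   1 ]
R1 → R1 + 3·R3
  [ 1  -2  0  0 ]
  [ 0   0  1  0 ]
  [ 0   0  0  1 ]
Pivot columns are the columns containing a leading 1.

0, 2, 3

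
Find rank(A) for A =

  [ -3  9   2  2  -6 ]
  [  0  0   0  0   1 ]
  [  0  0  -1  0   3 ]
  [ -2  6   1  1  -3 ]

rank = 4

ρ1 := -1/3·ρ1
ρ4 := ρ4 + 2·ρ1
ρ2 <-> ρ3
ρ2 := -1·ρ2
ρ4 := ρ4 + 1/3·ρ2
ρ3 <-> ρ4
ρ3 := -3·ρ3
ρ2 := ρ2 + 3·ρ4
ρ1 := ρ1 − 2·ρ4
ρ1 := ρ1 + 2/3·ρ3
ρ1 := ρ1 + 2/3·ρ2
The reduced form has 4 nonzero rows.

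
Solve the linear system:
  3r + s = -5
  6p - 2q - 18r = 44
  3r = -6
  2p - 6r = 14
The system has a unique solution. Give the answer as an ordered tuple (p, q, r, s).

(1, -1, -2, 1)

Form the augmented matrix and row-reduce:
  [ 0   0    3  1  |  -5 ]
  [ 6  -2  -18  0  |  44 ]
  [ 0   0    3  0  |  -6 ]
  [ 2   0   -6  0  |  14 ]
ρ1 <-> ρ2
  [ 6  -2  -18  0  |  44 ]
  [ 0   0    3  1  |  -5 ]
  [ 0   0    3  0  |  -6 ]
  [ 2   0   -6  0  |  14 ]
ρ1 → 1/6·ρ1
  [ 1  -1/3  -3  0  |  22/3 ]
  [ 0     0   3  1  |    -5 ]
  [ 0     0   3  0  |    -6 ]
  [ 2     0  -6  0  |    14 ]
ρ4 → ρ4 − 2·ρ1
  [ 1  -1/3  -3  0  |  22/3 ]
  [ 0     0   3  1  |    -5 ]
  [ 0     0   3  0  |    -6 ]
  [ 0   2/3   0  0  |  -2/3 ]
ρ2 <-> ρ4
  [ 1  -1/3  -3  0  |  22/3 ]
  [ 0   2/3   0  0  |  -2/3 ]
  [ 0     0   3  0  |    -6 ]
  [ 0     0   3  1  |    -5 ]
ρ2 → 3/2·ρ2
  [ 1  -1/3  -3  0  |  22/3 ]
  [ 0     1   0  0  |    -1 ]
  [ 0     0   3  0  |    -6 ]
  [ 0     0   3  1  |    -5 ]
ρ3 → 1/3·ρ3
  [ 1  -1/3  -3  0  |  22/3 ]
  [ 0     1   0  0  |    -1 ]
  [ 0     0   1  0  |    -2 ]
  [ 0     0   3  1  |    -5 ]
ρ4 → ρ4 − 3·ρ3
  [ 1  -1/3  -3  0  |  22/3 ]
  [ 0     1   0  0  |    -1 ]
  [ 0     0   1  0  |    -2 ]
  [ 0     0   0  1  |     1 ]
ρ1 → ρ1 + 3·ρ3
  [ 1  -1/3  0  0  |  4/3 ]
  [ 0     1  0  0  |   -1 ]
  [ 0     0  1  0  |   -2 ]
  [ 0     0  0  1  |    1 ]
ρ1 → ρ1 + 1/3·ρ2
  [ 1  0  0  0  |   1 ]
  [ 0  1  0  0  |  -1 ]
  [ 0  0  1  0  |  -2 ]
  [ 0  0  0  1  |   1 ]
Reading off the last column: p = 1, q = -1, r = -2, s = 1.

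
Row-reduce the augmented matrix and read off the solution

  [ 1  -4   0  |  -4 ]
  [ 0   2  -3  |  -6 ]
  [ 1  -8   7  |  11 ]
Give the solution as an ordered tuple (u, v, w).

(2, 3/2, 3)

ρ3 := ρ3 − ρ1
  [ 1  -4   0  |  -4 ]
  [ 0   2  -3  |  -6 ]
  [ 0  -4   7  |  15 ]
ρ2 := 1/2·ρ2
  [ 1  -4     0  |  -4 ]
  [ 0   1  -3/2  |  -3 ]
  [ 0  -4     7  |  15 ]
ρ3 := ρ3 + 4·ρ2
  [ 1  -4     0  |  -4 ]
  [ 0   1  -3/2  |  -3 ]
  [ 0   0     1  |   3 ]
ρ2 := ρ2 + 3/2·ρ3
  [ 1  -4  0  |   -4 ]
  [ 0   1  0  |  3/2 ]
  [ 0   0  1  |    3 ]
ρ1 := ρ1 + 4·ρ2
  [ 1  0  0  |    2 ]
  [ 0  1  0  |  3/2 ]
  [ 0  0  1  |    3 ]
Reading off the last column: u = 2, v = 3/2, w = 3.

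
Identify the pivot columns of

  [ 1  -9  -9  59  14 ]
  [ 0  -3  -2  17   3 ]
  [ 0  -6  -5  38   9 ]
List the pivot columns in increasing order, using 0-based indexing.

0, 1, 2

Multiply R2 by -1/3.
Add 6 times R2 to R3.
Multiply R3 by -1.
Subtract 2/3 times R3 from R2.
Add 9 times R3 to R1.
Add 9 times R2 to R1.
Pivot columns are the columns containing a leading 1.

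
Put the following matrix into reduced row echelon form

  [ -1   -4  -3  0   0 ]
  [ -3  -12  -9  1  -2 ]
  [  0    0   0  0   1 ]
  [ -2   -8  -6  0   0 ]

[[1, 4, 3, 0, 0], [0, 0, 0, 1, 0], [0, 0, 0, 0, 1], [0, 0, 0, 0, 0]]

r1 := -1·r1
  [  1    4   3  0   0 ]
  [ -3  -12  -9  1  -2 ]
  [  0    0   0  0   1 ]
  [ -2   -8  -6  0   0 ]
r2 := r2 + 3·r1
  [  1   4   3  0   0 ]
  [  0   0   0  1  -2 ]
  [  0   0   0  0   1 ]
  [ -2  -8  -6  0   0 ]
r4 := r4 + 2·r1
  [ 1  4  3  0   0 ]
  [ 0  0  0  1  -2 ]
  [ 0  0  0  0   1 ]
  [ 0  0  0  0   0 ]
r2 := r2 + 2·r3
  [ 1  4  3  0  0 ]
  [ 0  0  0  1  0 ]
  [ 0  0  0  0  1 ]
  [ 0  0  0  0  0 ]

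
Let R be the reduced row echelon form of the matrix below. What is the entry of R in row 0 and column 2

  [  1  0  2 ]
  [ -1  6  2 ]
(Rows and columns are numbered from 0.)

ρ2 ← ρ2 + ρ1
  [ 1  0  2 ]
  [ 0  6  4 ]
ρ2 ← 1/6·ρ2
  [ 1  0    2 ]
  [ 0  1  2/3 ]

2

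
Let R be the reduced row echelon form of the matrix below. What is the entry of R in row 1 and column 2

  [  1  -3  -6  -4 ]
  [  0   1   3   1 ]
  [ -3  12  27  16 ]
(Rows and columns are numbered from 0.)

Add 3 times ρ1 to ρ3.
  [ 1  -3  -6  -4 ]
  [ 0   1   3   1 ]
  [ 0   3   9   4 ]
Subtract 3 times ρ2 from ρ3.
  [ 1  -3  -6  -4 ]
  [ 0   1   3   1 ]
  [ 0   0   0   1 ]
Subtract ρ3 from ρ2.
  [ 1  -3  -6  -4 ]
  [ 0   1   3   0 ]
  [ 0   0   0   1 ]
Add 4 times ρ3 to ρ1.
  [ 1  -3  -6  0 ]
  [ 0   1   3  0 ]
  [ 0   0   0  1 ]
Add 3 times ρ2 to ρ1.
  [ 1  0  3  0 ]
  [ 0  1  3  0 ]
  [ 0  0  0  1 ]

3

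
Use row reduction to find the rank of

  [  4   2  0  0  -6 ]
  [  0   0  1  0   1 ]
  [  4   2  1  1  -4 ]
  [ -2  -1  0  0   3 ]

r1 ← 1/4·r1
  [  1  1/2  0  0  -3/2 ]
  [  0    0  1  0     1 ]
  [  4    2  1  1    -4 ]
  [ -2   -1  0  0     3 ]
r3 ← r3 − 4·r1
  [  1  1/2  0  0  -3/2 ]
  [  0    0  1  0     1 ]
  [  0    0  1  1     2 ]
  [ -2   -1  0  0     3 ]
r4 ← r4 + 2·r1
  [ 1  1/2  0  0  -3/2 ]
  [ 0    0  1  0     1 ]
  [ 0    0  1  1     2 ]
  [ 0    0  0  0     0 ]
r3 ← r3 − r2
  [ 1  1/2  0  0  -3/2 ]
  [ 0    0  1  0     1 ]
  [ 0    0  0  1     1 ]
  [ 0    0  0  0     0 ]
The reduced form has 3 nonzero rows.

rank = 3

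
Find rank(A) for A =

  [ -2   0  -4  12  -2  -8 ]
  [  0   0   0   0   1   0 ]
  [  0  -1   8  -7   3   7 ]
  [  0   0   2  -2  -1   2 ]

ρ1 -> -1/2·ρ1
  [ 1   0  2  -6   1  4 ]
  [ 0   0  0   0   1  0 ]
  [ 0  -1  8  -7   3  7 ]
  [ 0   0  2  -2  -1  2 ]
ρ2 <-> ρ3
  [ 1   0  2  -6   1  4 ]
  [ 0  -1  8  -7   3  7 ]
  [ 0   0  0   0   1  0 ]
  [ 0   0  2  -2  -1  2 ]
ρ2 -> -1·ρ2
  [ 1  0   2  -6   1   4 ]
  [ 0  1  -8   7  -3  -7 ]
  [ 0  0   0   0   1   0 ]
  [ 0  0   2  -2  -1   2 ]
ρ3 <-> ρ4
  [ 1  0   2  -6   1   4 ]
  [ 0  1  -8   7  -3  -7 ]
  [ 0  0   2  -2  -1   2 ]
  [ 0  0   0   0   1   0 ]
ρ3 -> 1/2·ρ3
  [ 1  0   2  -6     1   4 ]
  [ 0  1  -8   7    -3  -7 ]
  [ 0  0   1  -1  -1/2   1 ]
  [ 0  0   0   0     1   0 ]
ρ3 -> ρ3 + 1/2·ρ4
  [ 1  0   2  -6   1   4 ]
  [ 0  1  -8   7  -3  -7 ]
  [ 0  0   1  -1   0   1 ]
  [ 0  0   0   0   1   0 ]
ρ2 -> ρ2 + 3·ρ4
  [ 1  0   2  -6  1   4 ]
  [ 0  1  -8   7  0  -7 ]
  [ 0  0   1  -1  0   1 ]
  [ 0  0   0   0  1   0 ]
ρ1 -> ρ1 − ρ4
  [ 1  0   2  -6  0   4 ]
  [ 0  1  -8   7  0  -7 ]
  [ 0  0   1  -1  0   1 ]
  [ 0  0   0   0  1   0 ]
ρ2 -> ρ2 + 8·ρ3
  [ 1  0  2  -6  0  4 ]
  [ 0  1  0  -1  0  1 ]
  [ 0  0  1  -1  0  1 ]
  [ 0  0  0   0  1  0 ]
ρ1 -> ρ1 − 2·ρ3
  [ 1  0  0  -4  0  2 ]
  [ 0  1  0  -1  0  1 ]
  [ 0  0  1  -1  0  1 ]
  [ 0  0  0   0  1  0 ]
The reduced form has 4 nonzero rows.

rank = 4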